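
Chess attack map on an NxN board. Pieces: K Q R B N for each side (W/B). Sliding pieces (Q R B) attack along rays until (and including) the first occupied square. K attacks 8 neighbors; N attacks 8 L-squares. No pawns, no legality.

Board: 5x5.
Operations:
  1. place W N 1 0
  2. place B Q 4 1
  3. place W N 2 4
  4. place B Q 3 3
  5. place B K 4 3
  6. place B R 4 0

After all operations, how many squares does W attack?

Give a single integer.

Op 1: place WN@(1,0)
Op 2: place BQ@(4,1)
Op 3: place WN@(2,4)
Op 4: place BQ@(3,3)
Op 5: place BK@(4,3)
Op 6: place BR@(4,0)
Per-piece attacks for W:
  WN@(1,0): attacks (2,2) (3,1) (0,2)
  WN@(2,4): attacks (3,2) (4,3) (1,2) (0,3)
Union (7 distinct): (0,2) (0,3) (1,2) (2,2) (3,1) (3,2) (4,3)

Answer: 7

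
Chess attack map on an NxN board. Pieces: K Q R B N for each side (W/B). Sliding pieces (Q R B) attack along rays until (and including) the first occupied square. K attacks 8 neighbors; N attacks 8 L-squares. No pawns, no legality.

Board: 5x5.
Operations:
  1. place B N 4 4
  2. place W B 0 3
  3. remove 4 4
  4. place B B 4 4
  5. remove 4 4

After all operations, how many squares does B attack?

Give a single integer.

Answer: 0

Derivation:
Op 1: place BN@(4,4)
Op 2: place WB@(0,3)
Op 3: remove (4,4)
Op 4: place BB@(4,4)
Op 5: remove (4,4)
Per-piece attacks for B:
Union (0 distinct): (none)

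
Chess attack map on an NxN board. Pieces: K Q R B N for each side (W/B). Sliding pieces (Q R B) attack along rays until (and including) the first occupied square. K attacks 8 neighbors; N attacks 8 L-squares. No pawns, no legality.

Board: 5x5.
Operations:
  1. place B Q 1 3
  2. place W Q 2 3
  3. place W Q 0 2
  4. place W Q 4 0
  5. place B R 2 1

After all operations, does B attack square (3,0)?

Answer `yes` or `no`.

Answer: no

Derivation:
Op 1: place BQ@(1,3)
Op 2: place WQ@(2,3)
Op 3: place WQ@(0,2)
Op 4: place WQ@(4,0)
Op 5: place BR@(2,1)
Per-piece attacks for B:
  BQ@(1,3): attacks (1,4) (1,2) (1,1) (1,0) (2,3) (0,3) (2,4) (2,2) (3,1) (4,0) (0,4) (0,2) [ray(1,0) blocked at (2,3); ray(1,-1) blocked at (4,0); ray(-1,-1) blocked at (0,2)]
  BR@(2,1): attacks (2,2) (2,3) (2,0) (3,1) (4,1) (1,1) (0,1) [ray(0,1) blocked at (2,3)]
B attacks (3,0): no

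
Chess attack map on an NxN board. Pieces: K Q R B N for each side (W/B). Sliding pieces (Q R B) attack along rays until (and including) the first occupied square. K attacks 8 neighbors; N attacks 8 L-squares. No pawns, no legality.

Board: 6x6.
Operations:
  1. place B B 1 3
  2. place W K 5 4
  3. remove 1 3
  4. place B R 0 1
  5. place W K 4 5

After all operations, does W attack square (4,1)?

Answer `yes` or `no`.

Op 1: place BB@(1,3)
Op 2: place WK@(5,4)
Op 3: remove (1,3)
Op 4: place BR@(0,1)
Op 5: place WK@(4,5)
Per-piece attacks for W:
  WK@(4,5): attacks (4,4) (5,5) (3,5) (5,4) (3,4)
  WK@(5,4): attacks (5,5) (5,3) (4,4) (4,5) (4,3)
W attacks (4,1): no

Answer: no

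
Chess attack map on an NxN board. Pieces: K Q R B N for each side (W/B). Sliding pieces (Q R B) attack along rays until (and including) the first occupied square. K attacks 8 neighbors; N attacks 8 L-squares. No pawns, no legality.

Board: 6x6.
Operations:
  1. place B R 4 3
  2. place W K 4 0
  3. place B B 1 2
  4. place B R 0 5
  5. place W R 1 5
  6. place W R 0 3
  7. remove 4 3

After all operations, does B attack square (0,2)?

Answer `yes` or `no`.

Answer: no

Derivation:
Op 1: place BR@(4,3)
Op 2: place WK@(4,0)
Op 3: place BB@(1,2)
Op 4: place BR@(0,5)
Op 5: place WR@(1,5)
Op 6: place WR@(0,3)
Op 7: remove (4,3)
Per-piece attacks for B:
  BR@(0,5): attacks (0,4) (0,3) (1,5) [ray(0,-1) blocked at (0,3); ray(1,0) blocked at (1,5)]
  BB@(1,2): attacks (2,3) (3,4) (4,5) (2,1) (3,0) (0,3) (0,1) [ray(-1,1) blocked at (0,3)]
B attacks (0,2): no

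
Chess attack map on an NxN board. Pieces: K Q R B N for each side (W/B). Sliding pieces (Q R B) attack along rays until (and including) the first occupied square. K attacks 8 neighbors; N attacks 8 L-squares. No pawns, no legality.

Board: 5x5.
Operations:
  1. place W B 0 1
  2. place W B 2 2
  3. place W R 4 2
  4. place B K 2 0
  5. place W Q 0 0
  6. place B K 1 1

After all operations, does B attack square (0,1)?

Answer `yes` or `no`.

Op 1: place WB@(0,1)
Op 2: place WB@(2,2)
Op 3: place WR@(4,2)
Op 4: place BK@(2,0)
Op 5: place WQ@(0,0)
Op 6: place BK@(1,1)
Per-piece attacks for B:
  BK@(1,1): attacks (1,2) (1,0) (2,1) (0,1) (2,2) (2,0) (0,2) (0,0)
  BK@(2,0): attacks (2,1) (3,0) (1,0) (3,1) (1,1)
B attacks (0,1): yes

Answer: yes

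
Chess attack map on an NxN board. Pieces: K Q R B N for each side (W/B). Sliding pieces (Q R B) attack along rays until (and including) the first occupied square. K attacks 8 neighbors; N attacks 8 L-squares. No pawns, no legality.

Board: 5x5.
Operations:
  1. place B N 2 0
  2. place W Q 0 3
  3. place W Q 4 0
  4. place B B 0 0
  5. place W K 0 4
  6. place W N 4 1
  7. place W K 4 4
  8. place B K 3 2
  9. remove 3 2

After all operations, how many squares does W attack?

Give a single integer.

Answer: 18

Derivation:
Op 1: place BN@(2,0)
Op 2: place WQ@(0,3)
Op 3: place WQ@(4,0)
Op 4: place BB@(0,0)
Op 5: place WK@(0,4)
Op 6: place WN@(4,1)
Op 7: place WK@(4,4)
Op 8: place BK@(3,2)
Op 9: remove (3,2)
Per-piece attacks for W:
  WQ@(0,3): attacks (0,4) (0,2) (0,1) (0,0) (1,3) (2,3) (3,3) (4,3) (1,4) (1,2) (2,1) (3,0) [ray(0,1) blocked at (0,4); ray(0,-1) blocked at (0,0)]
  WK@(0,4): attacks (0,3) (1,4) (1,3)
  WQ@(4,0): attacks (4,1) (3,0) (2,0) (3,1) (2,2) (1,3) (0,4) [ray(0,1) blocked at (4,1); ray(-1,0) blocked at (2,0); ray(-1,1) blocked at (0,4)]
  WN@(4,1): attacks (3,3) (2,2) (2,0)
  WK@(4,4): attacks (4,3) (3,4) (3,3)
Union (18 distinct): (0,0) (0,1) (0,2) (0,3) (0,4) (1,2) (1,3) (1,4) (2,0) (2,1) (2,2) (2,3) (3,0) (3,1) (3,3) (3,4) (4,1) (4,3)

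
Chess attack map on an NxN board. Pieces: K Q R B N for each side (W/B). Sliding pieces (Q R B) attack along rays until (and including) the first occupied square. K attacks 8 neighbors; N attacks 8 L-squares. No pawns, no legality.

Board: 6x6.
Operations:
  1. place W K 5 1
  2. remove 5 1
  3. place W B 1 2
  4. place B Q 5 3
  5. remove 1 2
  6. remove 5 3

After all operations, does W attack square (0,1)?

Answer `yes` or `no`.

Answer: no

Derivation:
Op 1: place WK@(5,1)
Op 2: remove (5,1)
Op 3: place WB@(1,2)
Op 4: place BQ@(5,3)
Op 5: remove (1,2)
Op 6: remove (5,3)
Per-piece attacks for W:
W attacks (0,1): no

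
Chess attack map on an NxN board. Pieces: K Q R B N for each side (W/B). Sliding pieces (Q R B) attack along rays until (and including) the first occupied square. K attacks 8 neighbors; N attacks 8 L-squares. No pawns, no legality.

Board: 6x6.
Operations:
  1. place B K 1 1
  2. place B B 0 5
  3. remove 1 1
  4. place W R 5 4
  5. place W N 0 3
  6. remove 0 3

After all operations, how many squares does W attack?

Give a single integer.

Op 1: place BK@(1,1)
Op 2: place BB@(0,5)
Op 3: remove (1,1)
Op 4: place WR@(5,4)
Op 5: place WN@(0,3)
Op 6: remove (0,3)
Per-piece attacks for W:
  WR@(5,4): attacks (5,5) (5,3) (5,2) (5,1) (5,0) (4,4) (3,4) (2,4) (1,4) (0,4)
Union (10 distinct): (0,4) (1,4) (2,4) (3,4) (4,4) (5,0) (5,1) (5,2) (5,3) (5,5)

Answer: 10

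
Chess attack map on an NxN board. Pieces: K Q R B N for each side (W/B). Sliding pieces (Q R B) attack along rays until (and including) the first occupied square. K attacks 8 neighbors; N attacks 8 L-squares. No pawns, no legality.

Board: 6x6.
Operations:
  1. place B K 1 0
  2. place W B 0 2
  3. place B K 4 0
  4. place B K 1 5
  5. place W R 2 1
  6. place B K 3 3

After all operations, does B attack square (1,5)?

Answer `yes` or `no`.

Answer: no

Derivation:
Op 1: place BK@(1,0)
Op 2: place WB@(0,2)
Op 3: place BK@(4,0)
Op 4: place BK@(1,5)
Op 5: place WR@(2,1)
Op 6: place BK@(3,3)
Per-piece attacks for B:
  BK@(1,0): attacks (1,1) (2,0) (0,0) (2,1) (0,1)
  BK@(1,5): attacks (1,4) (2,5) (0,5) (2,4) (0,4)
  BK@(3,3): attacks (3,4) (3,2) (4,3) (2,3) (4,4) (4,2) (2,4) (2,2)
  BK@(4,0): attacks (4,1) (5,0) (3,0) (5,1) (3,1)
B attacks (1,5): no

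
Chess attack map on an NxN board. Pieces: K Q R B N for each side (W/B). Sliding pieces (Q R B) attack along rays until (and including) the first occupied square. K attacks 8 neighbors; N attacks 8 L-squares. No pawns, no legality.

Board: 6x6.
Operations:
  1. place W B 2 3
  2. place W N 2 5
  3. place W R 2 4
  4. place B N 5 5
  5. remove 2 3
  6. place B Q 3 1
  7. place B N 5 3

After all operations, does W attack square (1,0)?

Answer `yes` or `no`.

Answer: no

Derivation:
Op 1: place WB@(2,3)
Op 2: place WN@(2,5)
Op 3: place WR@(2,4)
Op 4: place BN@(5,5)
Op 5: remove (2,3)
Op 6: place BQ@(3,1)
Op 7: place BN@(5,3)
Per-piece attacks for W:
  WR@(2,4): attacks (2,5) (2,3) (2,2) (2,1) (2,0) (3,4) (4,4) (5,4) (1,4) (0,4) [ray(0,1) blocked at (2,5)]
  WN@(2,5): attacks (3,3) (4,4) (1,3) (0,4)
W attacks (1,0): no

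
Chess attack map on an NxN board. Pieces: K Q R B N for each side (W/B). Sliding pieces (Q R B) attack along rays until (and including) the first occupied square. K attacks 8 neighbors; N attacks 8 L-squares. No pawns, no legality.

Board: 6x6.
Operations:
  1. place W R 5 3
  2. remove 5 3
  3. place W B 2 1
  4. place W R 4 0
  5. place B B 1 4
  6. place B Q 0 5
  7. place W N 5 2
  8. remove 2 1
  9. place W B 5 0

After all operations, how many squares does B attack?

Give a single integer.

Answer: 16

Derivation:
Op 1: place WR@(5,3)
Op 2: remove (5,3)
Op 3: place WB@(2,1)
Op 4: place WR@(4,0)
Op 5: place BB@(1,4)
Op 6: place BQ@(0,5)
Op 7: place WN@(5,2)
Op 8: remove (2,1)
Op 9: place WB@(5,0)
Per-piece attacks for B:
  BQ@(0,5): attacks (0,4) (0,3) (0,2) (0,1) (0,0) (1,5) (2,5) (3,5) (4,5) (5,5) (1,4) [ray(1,-1) blocked at (1,4)]
  BB@(1,4): attacks (2,5) (2,3) (3,2) (4,1) (5,0) (0,5) (0,3) [ray(1,-1) blocked at (5,0); ray(-1,1) blocked at (0,5)]
Union (16 distinct): (0,0) (0,1) (0,2) (0,3) (0,4) (0,5) (1,4) (1,5) (2,3) (2,5) (3,2) (3,5) (4,1) (4,5) (5,0) (5,5)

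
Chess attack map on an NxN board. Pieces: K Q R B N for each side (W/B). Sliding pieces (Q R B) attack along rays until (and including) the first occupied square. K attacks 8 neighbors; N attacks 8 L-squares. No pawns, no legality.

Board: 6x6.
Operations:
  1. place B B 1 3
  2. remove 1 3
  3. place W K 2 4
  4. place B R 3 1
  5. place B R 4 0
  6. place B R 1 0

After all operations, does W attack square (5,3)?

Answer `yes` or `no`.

Answer: no

Derivation:
Op 1: place BB@(1,3)
Op 2: remove (1,3)
Op 3: place WK@(2,4)
Op 4: place BR@(3,1)
Op 5: place BR@(4,0)
Op 6: place BR@(1,0)
Per-piece attacks for W:
  WK@(2,4): attacks (2,5) (2,3) (3,4) (1,4) (3,5) (3,3) (1,5) (1,3)
W attacks (5,3): no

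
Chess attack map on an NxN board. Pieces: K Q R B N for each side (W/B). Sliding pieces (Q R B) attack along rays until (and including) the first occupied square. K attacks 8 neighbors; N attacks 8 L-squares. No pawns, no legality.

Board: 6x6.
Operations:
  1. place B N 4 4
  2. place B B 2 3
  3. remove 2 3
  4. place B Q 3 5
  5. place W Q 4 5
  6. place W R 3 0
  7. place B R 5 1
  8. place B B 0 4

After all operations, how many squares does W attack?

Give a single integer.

Answer: 16

Derivation:
Op 1: place BN@(4,4)
Op 2: place BB@(2,3)
Op 3: remove (2,3)
Op 4: place BQ@(3,5)
Op 5: place WQ@(4,5)
Op 6: place WR@(3,0)
Op 7: place BR@(5,1)
Op 8: place BB@(0,4)
Per-piece attacks for W:
  WR@(3,0): attacks (3,1) (3,2) (3,3) (3,4) (3,5) (4,0) (5,0) (2,0) (1,0) (0,0) [ray(0,1) blocked at (3,5)]
  WQ@(4,5): attacks (4,4) (5,5) (3,5) (5,4) (3,4) (2,3) (1,2) (0,1) [ray(0,-1) blocked at (4,4); ray(-1,0) blocked at (3,5)]
Union (16 distinct): (0,0) (0,1) (1,0) (1,2) (2,0) (2,3) (3,1) (3,2) (3,3) (3,4) (3,5) (4,0) (4,4) (5,0) (5,4) (5,5)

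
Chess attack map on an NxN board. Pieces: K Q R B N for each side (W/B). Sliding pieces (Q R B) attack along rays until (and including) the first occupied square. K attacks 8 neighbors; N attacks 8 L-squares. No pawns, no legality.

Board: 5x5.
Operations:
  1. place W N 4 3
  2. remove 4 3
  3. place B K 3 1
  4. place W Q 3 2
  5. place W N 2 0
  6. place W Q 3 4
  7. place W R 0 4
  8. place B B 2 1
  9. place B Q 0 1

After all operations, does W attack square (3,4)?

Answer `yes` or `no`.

Op 1: place WN@(4,3)
Op 2: remove (4,3)
Op 3: place BK@(3,1)
Op 4: place WQ@(3,2)
Op 5: place WN@(2,0)
Op 6: place WQ@(3,4)
Op 7: place WR@(0,4)
Op 8: place BB@(2,1)
Op 9: place BQ@(0,1)
Per-piece attacks for W:
  WR@(0,4): attacks (0,3) (0,2) (0,1) (1,4) (2,4) (3,4) [ray(0,-1) blocked at (0,1); ray(1,0) blocked at (3,4)]
  WN@(2,0): attacks (3,2) (4,1) (1,2) (0,1)
  WQ@(3,2): attacks (3,3) (3,4) (3,1) (4,2) (2,2) (1,2) (0,2) (4,3) (4,1) (2,3) (1,4) (2,1) [ray(0,1) blocked at (3,4); ray(0,-1) blocked at (3,1); ray(-1,-1) blocked at (2,1)]
  WQ@(3,4): attacks (3,3) (3,2) (4,4) (2,4) (1,4) (0,4) (4,3) (2,3) (1,2) (0,1) [ray(0,-1) blocked at (3,2); ray(-1,0) blocked at (0,4); ray(-1,-1) blocked at (0,1)]
W attacks (3,4): yes

Answer: yes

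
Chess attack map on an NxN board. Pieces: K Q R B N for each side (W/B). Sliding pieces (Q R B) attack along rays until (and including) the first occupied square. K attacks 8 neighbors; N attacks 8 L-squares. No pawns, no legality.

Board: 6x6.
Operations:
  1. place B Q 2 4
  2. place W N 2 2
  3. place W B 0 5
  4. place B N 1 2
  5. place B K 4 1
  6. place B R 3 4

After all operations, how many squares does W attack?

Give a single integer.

Answer: 10

Derivation:
Op 1: place BQ@(2,4)
Op 2: place WN@(2,2)
Op 3: place WB@(0,5)
Op 4: place BN@(1,2)
Op 5: place BK@(4,1)
Op 6: place BR@(3,4)
Per-piece attacks for W:
  WB@(0,5): attacks (1,4) (2,3) (3,2) (4,1) [ray(1,-1) blocked at (4,1)]
  WN@(2,2): attacks (3,4) (4,3) (1,4) (0,3) (3,0) (4,1) (1,0) (0,1)
Union (10 distinct): (0,1) (0,3) (1,0) (1,4) (2,3) (3,0) (3,2) (3,4) (4,1) (4,3)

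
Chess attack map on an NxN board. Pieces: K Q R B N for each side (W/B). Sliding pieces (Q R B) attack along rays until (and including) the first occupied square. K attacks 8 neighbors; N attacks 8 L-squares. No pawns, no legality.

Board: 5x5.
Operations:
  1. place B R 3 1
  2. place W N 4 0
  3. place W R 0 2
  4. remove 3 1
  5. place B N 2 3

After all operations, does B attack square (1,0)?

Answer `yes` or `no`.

Answer: no

Derivation:
Op 1: place BR@(3,1)
Op 2: place WN@(4,0)
Op 3: place WR@(0,2)
Op 4: remove (3,1)
Op 5: place BN@(2,3)
Per-piece attacks for B:
  BN@(2,3): attacks (4,4) (0,4) (3,1) (4,2) (1,1) (0,2)
B attacks (1,0): no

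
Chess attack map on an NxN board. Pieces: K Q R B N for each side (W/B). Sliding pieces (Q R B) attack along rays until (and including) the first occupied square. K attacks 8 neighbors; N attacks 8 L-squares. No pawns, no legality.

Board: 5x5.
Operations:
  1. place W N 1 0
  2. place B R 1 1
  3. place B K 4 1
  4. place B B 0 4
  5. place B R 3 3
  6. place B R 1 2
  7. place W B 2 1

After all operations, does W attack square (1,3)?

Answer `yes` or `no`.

Op 1: place WN@(1,0)
Op 2: place BR@(1,1)
Op 3: place BK@(4,1)
Op 4: place BB@(0,4)
Op 5: place BR@(3,3)
Op 6: place BR@(1,2)
Op 7: place WB@(2,1)
Per-piece attacks for W:
  WN@(1,0): attacks (2,2) (3,1) (0,2)
  WB@(2,1): attacks (3,2) (4,3) (3,0) (1,2) (1,0) [ray(-1,1) blocked at (1,2); ray(-1,-1) blocked at (1,0)]
W attacks (1,3): no

Answer: no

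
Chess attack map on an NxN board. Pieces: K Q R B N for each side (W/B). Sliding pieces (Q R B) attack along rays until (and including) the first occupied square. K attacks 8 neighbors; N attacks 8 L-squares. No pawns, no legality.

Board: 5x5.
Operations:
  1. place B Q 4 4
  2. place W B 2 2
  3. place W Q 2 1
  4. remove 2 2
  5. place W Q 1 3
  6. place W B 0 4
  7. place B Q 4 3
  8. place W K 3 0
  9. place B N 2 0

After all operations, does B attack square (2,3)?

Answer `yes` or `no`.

Answer: yes

Derivation:
Op 1: place BQ@(4,4)
Op 2: place WB@(2,2)
Op 3: place WQ@(2,1)
Op 4: remove (2,2)
Op 5: place WQ@(1,3)
Op 6: place WB@(0,4)
Op 7: place BQ@(4,3)
Op 8: place WK@(3,0)
Op 9: place BN@(2,0)
Per-piece attacks for B:
  BN@(2,0): attacks (3,2) (4,1) (1,2) (0,1)
  BQ@(4,3): attacks (4,4) (4,2) (4,1) (4,0) (3,3) (2,3) (1,3) (3,4) (3,2) (2,1) [ray(0,1) blocked at (4,4); ray(-1,0) blocked at (1,3); ray(-1,-1) blocked at (2,1)]
  BQ@(4,4): attacks (4,3) (3,4) (2,4) (1,4) (0,4) (3,3) (2,2) (1,1) (0,0) [ray(0,-1) blocked at (4,3); ray(-1,0) blocked at (0,4)]
B attacks (2,3): yes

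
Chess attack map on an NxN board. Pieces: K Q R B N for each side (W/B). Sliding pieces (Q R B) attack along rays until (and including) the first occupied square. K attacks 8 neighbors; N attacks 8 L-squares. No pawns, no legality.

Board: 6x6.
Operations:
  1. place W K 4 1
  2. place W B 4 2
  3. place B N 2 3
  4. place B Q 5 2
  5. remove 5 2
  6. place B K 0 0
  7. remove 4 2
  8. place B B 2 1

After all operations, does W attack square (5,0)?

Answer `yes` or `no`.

Answer: yes

Derivation:
Op 1: place WK@(4,1)
Op 2: place WB@(4,2)
Op 3: place BN@(2,3)
Op 4: place BQ@(5,2)
Op 5: remove (5,2)
Op 6: place BK@(0,0)
Op 7: remove (4,2)
Op 8: place BB@(2,1)
Per-piece attacks for W:
  WK@(4,1): attacks (4,2) (4,0) (5,1) (3,1) (5,2) (5,0) (3,2) (3,0)
W attacks (5,0): yes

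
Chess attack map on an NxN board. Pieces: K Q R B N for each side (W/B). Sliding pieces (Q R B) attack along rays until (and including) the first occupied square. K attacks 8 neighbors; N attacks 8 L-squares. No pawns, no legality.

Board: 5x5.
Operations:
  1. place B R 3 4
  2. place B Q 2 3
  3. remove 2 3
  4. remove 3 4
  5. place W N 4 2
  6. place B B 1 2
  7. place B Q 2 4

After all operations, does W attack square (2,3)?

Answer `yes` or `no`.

Op 1: place BR@(3,4)
Op 2: place BQ@(2,3)
Op 3: remove (2,3)
Op 4: remove (3,4)
Op 5: place WN@(4,2)
Op 6: place BB@(1,2)
Op 7: place BQ@(2,4)
Per-piece attacks for W:
  WN@(4,2): attacks (3,4) (2,3) (3,0) (2,1)
W attacks (2,3): yes

Answer: yes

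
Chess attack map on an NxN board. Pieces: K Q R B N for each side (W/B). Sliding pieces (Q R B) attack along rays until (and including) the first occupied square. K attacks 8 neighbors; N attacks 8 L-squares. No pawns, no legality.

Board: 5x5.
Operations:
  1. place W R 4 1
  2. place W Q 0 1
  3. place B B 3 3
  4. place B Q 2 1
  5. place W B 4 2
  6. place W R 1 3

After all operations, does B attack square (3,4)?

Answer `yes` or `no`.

Answer: no

Derivation:
Op 1: place WR@(4,1)
Op 2: place WQ@(0,1)
Op 3: place BB@(3,3)
Op 4: place BQ@(2,1)
Op 5: place WB@(4,2)
Op 6: place WR@(1,3)
Per-piece attacks for B:
  BQ@(2,1): attacks (2,2) (2,3) (2,4) (2,0) (3,1) (4,1) (1,1) (0,1) (3,2) (4,3) (3,0) (1,2) (0,3) (1,0) [ray(1,0) blocked at (4,1); ray(-1,0) blocked at (0,1)]
  BB@(3,3): attacks (4,4) (4,2) (2,4) (2,2) (1,1) (0,0) [ray(1,-1) blocked at (4,2)]
B attacks (3,4): no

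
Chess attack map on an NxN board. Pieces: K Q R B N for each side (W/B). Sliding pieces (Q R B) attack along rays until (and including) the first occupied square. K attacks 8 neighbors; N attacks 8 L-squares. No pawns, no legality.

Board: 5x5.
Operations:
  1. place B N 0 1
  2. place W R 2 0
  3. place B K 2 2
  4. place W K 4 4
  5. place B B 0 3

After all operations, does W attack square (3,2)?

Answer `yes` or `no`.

Op 1: place BN@(0,1)
Op 2: place WR@(2,0)
Op 3: place BK@(2,2)
Op 4: place WK@(4,4)
Op 5: place BB@(0,3)
Per-piece attacks for W:
  WR@(2,0): attacks (2,1) (2,2) (3,0) (4,0) (1,0) (0,0) [ray(0,1) blocked at (2,2)]
  WK@(4,4): attacks (4,3) (3,4) (3,3)
W attacks (3,2): no

Answer: no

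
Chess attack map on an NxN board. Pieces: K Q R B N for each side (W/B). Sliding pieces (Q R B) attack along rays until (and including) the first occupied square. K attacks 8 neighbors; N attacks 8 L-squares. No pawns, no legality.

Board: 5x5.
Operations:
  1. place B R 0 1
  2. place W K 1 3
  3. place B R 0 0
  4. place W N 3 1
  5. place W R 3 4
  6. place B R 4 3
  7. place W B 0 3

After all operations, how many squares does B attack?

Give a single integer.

Answer: 17

Derivation:
Op 1: place BR@(0,1)
Op 2: place WK@(1,3)
Op 3: place BR@(0,0)
Op 4: place WN@(3,1)
Op 5: place WR@(3,4)
Op 6: place BR@(4,3)
Op 7: place WB@(0,3)
Per-piece attacks for B:
  BR@(0,0): attacks (0,1) (1,0) (2,0) (3,0) (4,0) [ray(0,1) blocked at (0,1)]
  BR@(0,1): attacks (0,2) (0,3) (0,0) (1,1) (2,1) (3,1) [ray(0,1) blocked at (0,3); ray(0,-1) blocked at (0,0); ray(1,0) blocked at (3,1)]
  BR@(4,3): attacks (4,4) (4,2) (4,1) (4,0) (3,3) (2,3) (1,3) [ray(-1,0) blocked at (1,3)]
Union (17 distinct): (0,0) (0,1) (0,2) (0,3) (1,0) (1,1) (1,3) (2,0) (2,1) (2,3) (3,0) (3,1) (3,3) (4,0) (4,1) (4,2) (4,4)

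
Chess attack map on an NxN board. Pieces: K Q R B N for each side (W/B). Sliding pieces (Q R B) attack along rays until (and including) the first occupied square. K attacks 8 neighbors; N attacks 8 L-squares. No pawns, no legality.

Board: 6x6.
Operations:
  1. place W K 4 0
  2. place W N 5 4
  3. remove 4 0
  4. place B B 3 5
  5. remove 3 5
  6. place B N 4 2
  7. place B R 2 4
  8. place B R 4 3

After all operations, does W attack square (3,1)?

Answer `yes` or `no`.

Op 1: place WK@(4,0)
Op 2: place WN@(5,4)
Op 3: remove (4,0)
Op 4: place BB@(3,5)
Op 5: remove (3,5)
Op 6: place BN@(4,2)
Op 7: place BR@(2,4)
Op 8: place BR@(4,3)
Per-piece attacks for W:
  WN@(5,4): attacks (3,5) (4,2) (3,3)
W attacks (3,1): no

Answer: no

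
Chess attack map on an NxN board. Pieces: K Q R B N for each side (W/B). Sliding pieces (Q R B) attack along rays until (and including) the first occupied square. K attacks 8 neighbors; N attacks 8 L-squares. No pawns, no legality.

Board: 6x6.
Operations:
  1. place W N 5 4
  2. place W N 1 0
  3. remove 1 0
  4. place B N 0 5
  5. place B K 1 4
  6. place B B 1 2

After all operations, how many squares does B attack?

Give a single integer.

Op 1: place WN@(5,4)
Op 2: place WN@(1,0)
Op 3: remove (1,0)
Op 4: place BN@(0,5)
Op 5: place BK@(1,4)
Op 6: place BB@(1,2)
Per-piece attacks for B:
  BN@(0,5): attacks (1,3) (2,4)
  BB@(1,2): attacks (2,3) (3,4) (4,5) (2,1) (3,0) (0,3) (0,1)
  BK@(1,4): attacks (1,5) (1,3) (2,4) (0,4) (2,5) (2,3) (0,5) (0,3)
Union (13 distinct): (0,1) (0,3) (0,4) (0,5) (1,3) (1,5) (2,1) (2,3) (2,4) (2,5) (3,0) (3,4) (4,5)

Answer: 13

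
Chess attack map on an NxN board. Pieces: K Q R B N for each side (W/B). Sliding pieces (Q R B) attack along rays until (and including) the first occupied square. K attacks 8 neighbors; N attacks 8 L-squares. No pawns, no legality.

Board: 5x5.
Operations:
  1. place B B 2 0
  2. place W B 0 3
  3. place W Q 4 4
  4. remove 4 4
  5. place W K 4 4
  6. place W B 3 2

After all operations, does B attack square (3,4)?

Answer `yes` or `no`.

Answer: no

Derivation:
Op 1: place BB@(2,0)
Op 2: place WB@(0,3)
Op 3: place WQ@(4,4)
Op 4: remove (4,4)
Op 5: place WK@(4,4)
Op 6: place WB@(3,2)
Per-piece attacks for B:
  BB@(2,0): attacks (3,1) (4,2) (1,1) (0,2)
B attacks (3,4): no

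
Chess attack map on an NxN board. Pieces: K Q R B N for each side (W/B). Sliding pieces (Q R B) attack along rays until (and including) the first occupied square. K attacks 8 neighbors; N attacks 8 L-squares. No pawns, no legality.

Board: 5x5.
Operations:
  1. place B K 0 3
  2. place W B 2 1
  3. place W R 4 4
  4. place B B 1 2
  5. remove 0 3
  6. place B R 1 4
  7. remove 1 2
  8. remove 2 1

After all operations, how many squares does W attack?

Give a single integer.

Answer: 7

Derivation:
Op 1: place BK@(0,3)
Op 2: place WB@(2,1)
Op 3: place WR@(4,4)
Op 4: place BB@(1,2)
Op 5: remove (0,3)
Op 6: place BR@(1,4)
Op 7: remove (1,2)
Op 8: remove (2,1)
Per-piece attacks for W:
  WR@(4,4): attacks (4,3) (4,2) (4,1) (4,0) (3,4) (2,4) (1,4) [ray(-1,0) blocked at (1,4)]
Union (7 distinct): (1,4) (2,4) (3,4) (4,0) (4,1) (4,2) (4,3)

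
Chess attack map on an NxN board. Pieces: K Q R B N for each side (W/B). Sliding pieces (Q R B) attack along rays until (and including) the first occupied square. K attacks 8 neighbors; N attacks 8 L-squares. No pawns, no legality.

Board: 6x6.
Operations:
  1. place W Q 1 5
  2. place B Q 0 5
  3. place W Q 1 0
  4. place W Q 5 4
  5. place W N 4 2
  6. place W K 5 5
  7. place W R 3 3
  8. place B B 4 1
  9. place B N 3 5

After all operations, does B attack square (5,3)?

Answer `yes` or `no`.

Op 1: place WQ@(1,5)
Op 2: place BQ@(0,5)
Op 3: place WQ@(1,0)
Op 4: place WQ@(5,4)
Op 5: place WN@(4,2)
Op 6: place WK@(5,5)
Op 7: place WR@(3,3)
Op 8: place BB@(4,1)
Op 9: place BN@(3,5)
Per-piece attacks for B:
  BQ@(0,5): attacks (0,4) (0,3) (0,2) (0,1) (0,0) (1,5) (1,4) (2,3) (3,2) (4,1) [ray(1,0) blocked at (1,5); ray(1,-1) blocked at (4,1)]
  BN@(3,5): attacks (4,3) (5,4) (2,3) (1,4)
  BB@(4,1): attacks (5,2) (5,0) (3,2) (2,3) (1,4) (0,5) (3,0) [ray(-1,1) blocked at (0,5)]
B attacks (5,3): no

Answer: no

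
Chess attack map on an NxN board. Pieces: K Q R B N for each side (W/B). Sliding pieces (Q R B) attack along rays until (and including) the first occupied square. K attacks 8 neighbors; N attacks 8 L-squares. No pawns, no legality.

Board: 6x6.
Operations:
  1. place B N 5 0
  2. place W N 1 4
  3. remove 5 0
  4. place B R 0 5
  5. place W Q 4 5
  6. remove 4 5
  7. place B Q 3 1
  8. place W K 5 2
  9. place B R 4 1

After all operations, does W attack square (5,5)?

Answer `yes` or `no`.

Answer: no

Derivation:
Op 1: place BN@(5,0)
Op 2: place WN@(1,4)
Op 3: remove (5,0)
Op 4: place BR@(0,5)
Op 5: place WQ@(4,5)
Op 6: remove (4,5)
Op 7: place BQ@(3,1)
Op 8: place WK@(5,2)
Op 9: place BR@(4,1)
Per-piece attacks for W:
  WN@(1,4): attacks (3,5) (2,2) (3,3) (0,2)
  WK@(5,2): attacks (5,3) (5,1) (4,2) (4,3) (4,1)
W attacks (5,5): no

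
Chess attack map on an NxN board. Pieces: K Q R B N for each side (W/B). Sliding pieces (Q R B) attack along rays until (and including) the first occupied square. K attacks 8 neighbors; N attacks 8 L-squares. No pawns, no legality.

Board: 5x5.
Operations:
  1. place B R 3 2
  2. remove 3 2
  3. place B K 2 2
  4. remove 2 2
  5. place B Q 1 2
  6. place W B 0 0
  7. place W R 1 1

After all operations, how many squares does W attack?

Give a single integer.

Answer: 7

Derivation:
Op 1: place BR@(3,2)
Op 2: remove (3,2)
Op 3: place BK@(2,2)
Op 4: remove (2,2)
Op 5: place BQ@(1,2)
Op 6: place WB@(0,0)
Op 7: place WR@(1,1)
Per-piece attacks for W:
  WB@(0,0): attacks (1,1) [ray(1,1) blocked at (1,1)]
  WR@(1,1): attacks (1,2) (1,0) (2,1) (3,1) (4,1) (0,1) [ray(0,1) blocked at (1,2)]
Union (7 distinct): (0,1) (1,0) (1,1) (1,2) (2,1) (3,1) (4,1)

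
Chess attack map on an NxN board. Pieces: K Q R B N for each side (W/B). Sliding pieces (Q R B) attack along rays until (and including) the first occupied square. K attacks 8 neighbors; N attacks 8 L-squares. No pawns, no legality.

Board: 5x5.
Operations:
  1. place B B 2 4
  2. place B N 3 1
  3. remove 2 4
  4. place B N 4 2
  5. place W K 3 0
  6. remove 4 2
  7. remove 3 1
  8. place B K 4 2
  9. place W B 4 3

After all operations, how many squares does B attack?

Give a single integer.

Answer: 5

Derivation:
Op 1: place BB@(2,4)
Op 2: place BN@(3,1)
Op 3: remove (2,4)
Op 4: place BN@(4,2)
Op 5: place WK@(3,0)
Op 6: remove (4,2)
Op 7: remove (3,1)
Op 8: place BK@(4,2)
Op 9: place WB@(4,3)
Per-piece attacks for B:
  BK@(4,2): attacks (4,3) (4,1) (3,2) (3,3) (3,1)
Union (5 distinct): (3,1) (3,2) (3,3) (4,1) (4,3)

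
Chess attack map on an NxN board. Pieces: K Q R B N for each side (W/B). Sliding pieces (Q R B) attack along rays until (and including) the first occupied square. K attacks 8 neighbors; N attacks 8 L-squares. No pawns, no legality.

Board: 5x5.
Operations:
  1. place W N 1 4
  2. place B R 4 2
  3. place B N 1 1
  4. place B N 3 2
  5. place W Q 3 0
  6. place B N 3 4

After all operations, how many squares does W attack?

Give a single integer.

Answer: 13

Derivation:
Op 1: place WN@(1,4)
Op 2: place BR@(4,2)
Op 3: place BN@(1,1)
Op 4: place BN@(3,2)
Op 5: place WQ@(3,0)
Op 6: place BN@(3,4)
Per-piece attacks for W:
  WN@(1,4): attacks (2,2) (3,3) (0,2)
  WQ@(3,0): attacks (3,1) (3,2) (4,0) (2,0) (1,0) (0,0) (4,1) (2,1) (1,2) (0,3) [ray(0,1) blocked at (3,2)]
Union (13 distinct): (0,0) (0,2) (0,3) (1,0) (1,2) (2,0) (2,1) (2,2) (3,1) (3,2) (3,3) (4,0) (4,1)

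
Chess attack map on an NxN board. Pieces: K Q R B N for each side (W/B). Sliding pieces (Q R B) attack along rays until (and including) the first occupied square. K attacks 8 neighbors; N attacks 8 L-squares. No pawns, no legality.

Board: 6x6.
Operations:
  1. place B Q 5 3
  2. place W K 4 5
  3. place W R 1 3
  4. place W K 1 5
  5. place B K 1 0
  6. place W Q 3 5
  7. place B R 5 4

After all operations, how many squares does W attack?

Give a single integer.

Answer: 24

Derivation:
Op 1: place BQ@(5,3)
Op 2: place WK@(4,5)
Op 3: place WR@(1,3)
Op 4: place WK@(1,5)
Op 5: place BK@(1,0)
Op 6: place WQ@(3,5)
Op 7: place BR@(5,4)
Per-piece attacks for W:
  WR@(1,3): attacks (1,4) (1,5) (1,2) (1,1) (1,0) (2,3) (3,3) (4,3) (5,3) (0,3) [ray(0,1) blocked at (1,5); ray(0,-1) blocked at (1,0); ray(1,0) blocked at (5,3)]
  WK@(1,5): attacks (1,4) (2,5) (0,5) (2,4) (0,4)
  WQ@(3,5): attacks (3,4) (3,3) (3,2) (3,1) (3,0) (4,5) (2,5) (1,5) (4,4) (5,3) (2,4) (1,3) [ray(1,0) blocked at (4,5); ray(-1,0) blocked at (1,5); ray(1,-1) blocked at (5,3); ray(-1,-1) blocked at (1,3)]
  WK@(4,5): attacks (4,4) (5,5) (3,5) (5,4) (3,4)
Union (24 distinct): (0,3) (0,4) (0,5) (1,0) (1,1) (1,2) (1,3) (1,4) (1,5) (2,3) (2,4) (2,5) (3,0) (3,1) (3,2) (3,3) (3,4) (3,5) (4,3) (4,4) (4,5) (5,3) (5,4) (5,5)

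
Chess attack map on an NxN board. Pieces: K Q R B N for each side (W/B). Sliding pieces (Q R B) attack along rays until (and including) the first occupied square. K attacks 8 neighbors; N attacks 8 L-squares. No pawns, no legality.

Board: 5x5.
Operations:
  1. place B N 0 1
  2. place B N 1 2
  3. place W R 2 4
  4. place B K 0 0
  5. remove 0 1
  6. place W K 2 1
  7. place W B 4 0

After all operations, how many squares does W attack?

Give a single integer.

Op 1: place BN@(0,1)
Op 2: place BN@(1,2)
Op 3: place WR@(2,4)
Op 4: place BK@(0,0)
Op 5: remove (0,1)
Op 6: place WK@(2,1)
Op 7: place WB@(4,0)
Per-piece attacks for W:
  WK@(2,1): attacks (2,2) (2,0) (3,1) (1,1) (3,2) (3,0) (1,2) (1,0)
  WR@(2,4): attacks (2,3) (2,2) (2,1) (3,4) (4,4) (1,4) (0,4) [ray(0,-1) blocked at (2,1)]
  WB@(4,0): attacks (3,1) (2,2) (1,3) (0,4)
Union (15 distinct): (0,4) (1,0) (1,1) (1,2) (1,3) (1,4) (2,0) (2,1) (2,2) (2,3) (3,0) (3,1) (3,2) (3,4) (4,4)

Answer: 15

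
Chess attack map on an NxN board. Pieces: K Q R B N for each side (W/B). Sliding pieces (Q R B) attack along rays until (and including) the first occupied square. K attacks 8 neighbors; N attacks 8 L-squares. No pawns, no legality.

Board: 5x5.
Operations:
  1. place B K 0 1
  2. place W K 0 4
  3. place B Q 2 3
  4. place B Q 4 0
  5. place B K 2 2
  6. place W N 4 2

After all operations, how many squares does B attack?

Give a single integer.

Answer: 22

Derivation:
Op 1: place BK@(0,1)
Op 2: place WK@(0,4)
Op 3: place BQ@(2,3)
Op 4: place BQ@(4,0)
Op 5: place BK@(2,2)
Op 6: place WN@(4,2)
Per-piece attacks for B:
  BK@(0,1): attacks (0,2) (0,0) (1,1) (1,2) (1,0)
  BK@(2,2): attacks (2,3) (2,1) (3,2) (1,2) (3,3) (3,1) (1,3) (1,1)
  BQ@(2,3): attacks (2,4) (2,2) (3,3) (4,3) (1,3) (0,3) (3,4) (3,2) (4,1) (1,4) (1,2) (0,1) [ray(0,-1) blocked at (2,2); ray(-1,-1) blocked at (0,1)]
  BQ@(4,0): attacks (4,1) (4,2) (3,0) (2,0) (1,0) (0,0) (3,1) (2,2) [ray(0,1) blocked at (4,2); ray(-1,1) blocked at (2,2)]
Union (22 distinct): (0,0) (0,1) (0,2) (0,3) (1,0) (1,1) (1,2) (1,3) (1,4) (2,0) (2,1) (2,2) (2,3) (2,4) (3,0) (3,1) (3,2) (3,3) (3,4) (4,1) (4,2) (4,3)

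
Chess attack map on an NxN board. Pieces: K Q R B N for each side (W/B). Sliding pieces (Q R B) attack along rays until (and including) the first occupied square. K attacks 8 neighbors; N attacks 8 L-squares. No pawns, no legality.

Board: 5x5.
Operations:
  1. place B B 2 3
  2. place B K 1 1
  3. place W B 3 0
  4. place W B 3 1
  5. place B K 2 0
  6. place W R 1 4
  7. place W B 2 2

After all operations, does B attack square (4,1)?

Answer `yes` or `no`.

Answer: yes

Derivation:
Op 1: place BB@(2,3)
Op 2: place BK@(1,1)
Op 3: place WB@(3,0)
Op 4: place WB@(3,1)
Op 5: place BK@(2,0)
Op 6: place WR@(1,4)
Op 7: place WB@(2,2)
Per-piece attacks for B:
  BK@(1,1): attacks (1,2) (1,0) (2,1) (0,1) (2,2) (2,0) (0,2) (0,0)
  BK@(2,0): attacks (2,1) (3,0) (1,0) (3,1) (1,1)
  BB@(2,3): attacks (3,4) (3,2) (4,1) (1,4) (1,2) (0,1) [ray(-1,1) blocked at (1,4)]
B attacks (4,1): yes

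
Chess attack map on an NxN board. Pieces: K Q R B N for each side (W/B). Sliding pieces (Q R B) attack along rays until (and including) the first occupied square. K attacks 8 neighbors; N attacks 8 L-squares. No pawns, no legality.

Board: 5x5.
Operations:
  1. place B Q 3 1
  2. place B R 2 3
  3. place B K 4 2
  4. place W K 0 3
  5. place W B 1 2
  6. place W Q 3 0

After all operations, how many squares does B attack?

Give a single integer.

Op 1: place BQ@(3,1)
Op 2: place BR@(2,3)
Op 3: place BK@(4,2)
Op 4: place WK@(0,3)
Op 5: place WB@(1,2)
Op 6: place WQ@(3,0)
Per-piece attacks for B:
  BR@(2,3): attacks (2,4) (2,2) (2,1) (2,0) (3,3) (4,3) (1,3) (0,3) [ray(-1,0) blocked at (0,3)]
  BQ@(3,1): attacks (3,2) (3,3) (3,4) (3,0) (4,1) (2,1) (1,1) (0,1) (4,2) (4,0) (2,2) (1,3) (0,4) (2,0) [ray(0,-1) blocked at (3,0); ray(1,1) blocked at (4,2)]
  BK@(4,2): attacks (4,3) (4,1) (3,2) (3,3) (3,1)
Union (18 distinct): (0,1) (0,3) (0,4) (1,1) (1,3) (2,0) (2,1) (2,2) (2,4) (3,0) (3,1) (3,2) (3,3) (3,4) (4,0) (4,1) (4,2) (4,3)

Answer: 18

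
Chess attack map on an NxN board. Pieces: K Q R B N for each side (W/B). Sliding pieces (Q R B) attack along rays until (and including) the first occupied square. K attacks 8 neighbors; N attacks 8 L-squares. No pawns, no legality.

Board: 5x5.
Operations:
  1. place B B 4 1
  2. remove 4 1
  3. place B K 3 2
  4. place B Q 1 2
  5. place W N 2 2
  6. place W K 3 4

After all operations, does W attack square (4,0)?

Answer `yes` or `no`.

Op 1: place BB@(4,1)
Op 2: remove (4,1)
Op 3: place BK@(3,2)
Op 4: place BQ@(1,2)
Op 5: place WN@(2,2)
Op 6: place WK@(3,4)
Per-piece attacks for W:
  WN@(2,2): attacks (3,4) (4,3) (1,4) (0,3) (3,0) (4,1) (1,0) (0,1)
  WK@(3,4): attacks (3,3) (4,4) (2,4) (4,3) (2,3)
W attacks (4,0): no

Answer: no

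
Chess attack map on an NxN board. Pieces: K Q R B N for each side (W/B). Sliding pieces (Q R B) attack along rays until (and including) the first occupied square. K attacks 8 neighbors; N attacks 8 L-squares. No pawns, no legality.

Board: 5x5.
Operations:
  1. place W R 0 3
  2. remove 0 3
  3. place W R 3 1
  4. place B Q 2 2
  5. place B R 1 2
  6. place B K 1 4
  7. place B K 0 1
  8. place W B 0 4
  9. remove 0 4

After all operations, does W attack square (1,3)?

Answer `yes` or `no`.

Answer: no

Derivation:
Op 1: place WR@(0,3)
Op 2: remove (0,3)
Op 3: place WR@(3,1)
Op 4: place BQ@(2,2)
Op 5: place BR@(1,2)
Op 6: place BK@(1,4)
Op 7: place BK@(0,1)
Op 8: place WB@(0,4)
Op 9: remove (0,4)
Per-piece attacks for W:
  WR@(3,1): attacks (3,2) (3,3) (3,4) (3,0) (4,1) (2,1) (1,1) (0,1) [ray(-1,0) blocked at (0,1)]
W attacks (1,3): no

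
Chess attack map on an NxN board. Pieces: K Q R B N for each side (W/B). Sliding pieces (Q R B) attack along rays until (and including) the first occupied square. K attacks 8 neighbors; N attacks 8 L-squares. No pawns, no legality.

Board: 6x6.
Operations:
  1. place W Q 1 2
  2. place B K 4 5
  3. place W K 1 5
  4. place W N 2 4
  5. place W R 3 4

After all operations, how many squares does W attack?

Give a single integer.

Op 1: place WQ@(1,2)
Op 2: place BK@(4,5)
Op 3: place WK@(1,5)
Op 4: place WN@(2,4)
Op 5: place WR@(3,4)
Per-piece attacks for W:
  WQ@(1,2): attacks (1,3) (1,4) (1,5) (1,1) (1,0) (2,2) (3,2) (4,2) (5,2) (0,2) (2,3) (3,4) (2,1) (3,0) (0,3) (0,1) [ray(0,1) blocked at (1,5); ray(1,1) blocked at (3,4)]
  WK@(1,5): attacks (1,4) (2,5) (0,5) (2,4) (0,4)
  WN@(2,4): attacks (4,5) (0,5) (3,2) (4,3) (1,2) (0,3)
  WR@(3,4): attacks (3,5) (3,3) (3,2) (3,1) (3,0) (4,4) (5,4) (2,4) [ray(-1,0) blocked at (2,4)]
Union (28 distinct): (0,1) (0,2) (0,3) (0,4) (0,5) (1,0) (1,1) (1,2) (1,3) (1,4) (1,5) (2,1) (2,2) (2,3) (2,4) (2,5) (3,0) (3,1) (3,2) (3,3) (3,4) (3,5) (4,2) (4,3) (4,4) (4,5) (5,2) (5,4)

Answer: 28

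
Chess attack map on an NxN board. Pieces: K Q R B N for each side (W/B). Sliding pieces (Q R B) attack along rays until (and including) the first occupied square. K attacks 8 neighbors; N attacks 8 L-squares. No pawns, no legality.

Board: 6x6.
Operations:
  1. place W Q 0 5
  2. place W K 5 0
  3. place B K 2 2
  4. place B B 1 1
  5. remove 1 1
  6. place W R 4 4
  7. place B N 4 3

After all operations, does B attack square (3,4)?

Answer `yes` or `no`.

Op 1: place WQ@(0,5)
Op 2: place WK@(5,0)
Op 3: place BK@(2,2)
Op 4: place BB@(1,1)
Op 5: remove (1,1)
Op 6: place WR@(4,4)
Op 7: place BN@(4,3)
Per-piece attacks for B:
  BK@(2,2): attacks (2,3) (2,1) (3,2) (1,2) (3,3) (3,1) (1,3) (1,1)
  BN@(4,3): attacks (5,5) (3,5) (2,4) (5,1) (3,1) (2,2)
B attacks (3,4): no

Answer: no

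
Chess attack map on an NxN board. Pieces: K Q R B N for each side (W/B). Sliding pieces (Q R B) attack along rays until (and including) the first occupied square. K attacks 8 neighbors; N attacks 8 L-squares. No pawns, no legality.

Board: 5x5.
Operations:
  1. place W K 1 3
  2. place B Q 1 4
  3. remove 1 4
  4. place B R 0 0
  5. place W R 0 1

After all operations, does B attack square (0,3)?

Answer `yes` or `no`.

Answer: no

Derivation:
Op 1: place WK@(1,3)
Op 2: place BQ@(1,4)
Op 3: remove (1,4)
Op 4: place BR@(0,0)
Op 5: place WR@(0,1)
Per-piece attacks for B:
  BR@(0,0): attacks (0,1) (1,0) (2,0) (3,0) (4,0) [ray(0,1) blocked at (0,1)]
B attacks (0,3): no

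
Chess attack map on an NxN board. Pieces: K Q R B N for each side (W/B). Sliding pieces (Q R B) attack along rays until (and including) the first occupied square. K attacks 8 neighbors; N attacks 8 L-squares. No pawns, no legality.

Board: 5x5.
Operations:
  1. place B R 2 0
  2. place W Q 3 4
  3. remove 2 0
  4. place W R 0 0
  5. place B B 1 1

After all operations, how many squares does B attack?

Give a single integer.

Answer: 6

Derivation:
Op 1: place BR@(2,0)
Op 2: place WQ@(3,4)
Op 3: remove (2,0)
Op 4: place WR@(0,0)
Op 5: place BB@(1,1)
Per-piece attacks for B:
  BB@(1,1): attacks (2,2) (3,3) (4,4) (2,0) (0,2) (0,0) [ray(-1,-1) blocked at (0,0)]
Union (6 distinct): (0,0) (0,2) (2,0) (2,2) (3,3) (4,4)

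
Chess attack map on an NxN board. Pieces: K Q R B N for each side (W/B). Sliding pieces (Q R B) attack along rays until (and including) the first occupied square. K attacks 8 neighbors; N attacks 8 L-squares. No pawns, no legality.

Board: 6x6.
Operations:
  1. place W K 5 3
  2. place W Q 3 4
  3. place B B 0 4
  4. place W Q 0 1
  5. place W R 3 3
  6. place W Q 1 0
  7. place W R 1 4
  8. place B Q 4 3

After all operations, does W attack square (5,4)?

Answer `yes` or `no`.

Answer: yes

Derivation:
Op 1: place WK@(5,3)
Op 2: place WQ@(3,4)
Op 3: place BB@(0,4)
Op 4: place WQ@(0,1)
Op 5: place WR@(3,3)
Op 6: place WQ@(1,0)
Op 7: place WR@(1,4)
Op 8: place BQ@(4,3)
Per-piece attacks for W:
  WQ@(0,1): attacks (0,2) (0,3) (0,4) (0,0) (1,1) (2,1) (3,1) (4,1) (5,1) (1,2) (2,3) (3,4) (1,0) [ray(0,1) blocked at (0,4); ray(1,1) blocked at (3,4); ray(1,-1) blocked at (1,0)]
  WQ@(1,0): attacks (1,1) (1,2) (1,3) (1,4) (2,0) (3,0) (4,0) (5,0) (0,0) (2,1) (3,2) (4,3) (0,1) [ray(0,1) blocked at (1,4); ray(1,1) blocked at (4,3); ray(-1,1) blocked at (0,1)]
  WR@(1,4): attacks (1,5) (1,3) (1,2) (1,1) (1,0) (2,4) (3,4) (0,4) [ray(0,-1) blocked at (1,0); ray(1,0) blocked at (3,4); ray(-1,0) blocked at (0,4)]
  WR@(3,3): attacks (3,4) (3,2) (3,1) (3,0) (4,3) (2,3) (1,3) (0,3) [ray(0,1) blocked at (3,4); ray(1,0) blocked at (4,3)]
  WQ@(3,4): attacks (3,5) (3,3) (4,4) (5,4) (2,4) (1,4) (4,5) (4,3) (2,5) (2,3) (1,2) (0,1) [ray(0,-1) blocked at (3,3); ray(-1,0) blocked at (1,4); ray(1,-1) blocked at (4,3); ray(-1,-1) blocked at (0,1)]
  WK@(5,3): attacks (5,4) (5,2) (4,3) (4,4) (4,2)
W attacks (5,4): yes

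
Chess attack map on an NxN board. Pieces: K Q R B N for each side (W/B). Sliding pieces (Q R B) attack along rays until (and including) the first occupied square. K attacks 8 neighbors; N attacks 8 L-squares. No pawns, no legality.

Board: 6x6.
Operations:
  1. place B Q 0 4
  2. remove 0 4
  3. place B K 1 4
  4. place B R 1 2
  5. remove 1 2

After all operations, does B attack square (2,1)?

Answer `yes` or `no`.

Op 1: place BQ@(0,4)
Op 2: remove (0,4)
Op 3: place BK@(1,4)
Op 4: place BR@(1,2)
Op 5: remove (1,2)
Per-piece attacks for B:
  BK@(1,4): attacks (1,5) (1,3) (2,4) (0,4) (2,5) (2,3) (0,5) (0,3)
B attacks (2,1): no

Answer: no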